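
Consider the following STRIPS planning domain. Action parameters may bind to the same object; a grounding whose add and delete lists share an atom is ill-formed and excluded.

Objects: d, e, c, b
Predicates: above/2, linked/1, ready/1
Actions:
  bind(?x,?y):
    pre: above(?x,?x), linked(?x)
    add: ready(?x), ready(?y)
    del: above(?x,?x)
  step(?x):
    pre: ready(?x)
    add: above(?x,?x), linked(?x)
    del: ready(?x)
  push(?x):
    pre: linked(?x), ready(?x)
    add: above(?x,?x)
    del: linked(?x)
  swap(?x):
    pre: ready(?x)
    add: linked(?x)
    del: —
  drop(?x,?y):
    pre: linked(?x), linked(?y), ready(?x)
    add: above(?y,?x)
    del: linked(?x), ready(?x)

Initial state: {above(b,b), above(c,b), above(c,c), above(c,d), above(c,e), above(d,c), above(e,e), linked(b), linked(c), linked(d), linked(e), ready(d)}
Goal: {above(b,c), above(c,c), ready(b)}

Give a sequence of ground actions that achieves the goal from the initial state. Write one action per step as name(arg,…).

1. bind(b,c)  →  {above(c,b), above(c,c), above(c,d), above(c,e), above(d,c), above(e,e), linked(b), linked(c), linked(d), linked(e), ready(b), ready(c), ready(d)}
2. drop(c,b)  →  {above(b,c), above(c,b), above(c,c), above(c,d), above(c,e), above(d,c), above(e,e), linked(b), linked(d), linked(e), ready(b), ready(d)}

bind(b,c); drop(c,b)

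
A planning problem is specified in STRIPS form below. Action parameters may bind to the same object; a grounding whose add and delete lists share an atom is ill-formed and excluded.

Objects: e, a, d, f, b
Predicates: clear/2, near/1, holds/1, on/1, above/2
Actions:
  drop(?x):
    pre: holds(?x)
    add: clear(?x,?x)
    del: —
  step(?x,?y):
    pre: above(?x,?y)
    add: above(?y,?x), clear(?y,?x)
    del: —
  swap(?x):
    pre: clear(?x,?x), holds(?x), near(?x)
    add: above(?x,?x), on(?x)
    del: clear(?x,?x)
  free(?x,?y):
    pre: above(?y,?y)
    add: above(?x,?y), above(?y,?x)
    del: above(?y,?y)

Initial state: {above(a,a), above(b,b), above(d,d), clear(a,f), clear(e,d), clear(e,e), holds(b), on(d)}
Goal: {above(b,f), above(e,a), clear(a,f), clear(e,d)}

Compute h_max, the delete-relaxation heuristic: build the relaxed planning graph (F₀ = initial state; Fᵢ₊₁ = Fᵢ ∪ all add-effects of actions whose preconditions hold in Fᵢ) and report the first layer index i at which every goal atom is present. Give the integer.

F0 = init (8 atoms)
F1 = F0 ∪ {above(a,b), above(a,d), above(a,e), above(a,f), above(b,a), above(b,d), above(b,e), above(b,f), above(d,a), above(d,b), above(d,e), above(d,f), above(e,a), above(e,b), above(e,d), above(f,a), above(f,b), above(f,d), clear(a,a), clear(b,b), clear(d,d)}  (29 atoms)
goal ⊆ F1  ⇒  h_max = 1

1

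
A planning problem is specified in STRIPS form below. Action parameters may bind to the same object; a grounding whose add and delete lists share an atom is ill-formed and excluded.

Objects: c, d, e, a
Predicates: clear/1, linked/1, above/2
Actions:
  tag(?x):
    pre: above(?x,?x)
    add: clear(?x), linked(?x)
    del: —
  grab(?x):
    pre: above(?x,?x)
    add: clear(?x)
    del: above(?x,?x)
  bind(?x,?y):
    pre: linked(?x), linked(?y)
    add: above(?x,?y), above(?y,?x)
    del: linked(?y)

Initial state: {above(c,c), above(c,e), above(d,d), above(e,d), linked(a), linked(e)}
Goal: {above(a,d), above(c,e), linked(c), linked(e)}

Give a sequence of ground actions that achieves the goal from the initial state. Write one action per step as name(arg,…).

1. tag(c)  →  {above(c,c), above(c,e), above(d,d), above(e,d), clear(c), linked(a), linked(c), linked(e)}
2. tag(d)  →  {above(c,c), above(c,e), above(d,d), above(e,d), clear(c), clear(d), linked(a), linked(c), linked(d), linked(e)}
3. bind(d,a)  →  {above(a,d), above(c,c), above(c,e), above(d,a), above(d,d), above(e,d), clear(c), clear(d), linked(c), linked(d), linked(e)}

tag(c); tag(d); bind(d,a)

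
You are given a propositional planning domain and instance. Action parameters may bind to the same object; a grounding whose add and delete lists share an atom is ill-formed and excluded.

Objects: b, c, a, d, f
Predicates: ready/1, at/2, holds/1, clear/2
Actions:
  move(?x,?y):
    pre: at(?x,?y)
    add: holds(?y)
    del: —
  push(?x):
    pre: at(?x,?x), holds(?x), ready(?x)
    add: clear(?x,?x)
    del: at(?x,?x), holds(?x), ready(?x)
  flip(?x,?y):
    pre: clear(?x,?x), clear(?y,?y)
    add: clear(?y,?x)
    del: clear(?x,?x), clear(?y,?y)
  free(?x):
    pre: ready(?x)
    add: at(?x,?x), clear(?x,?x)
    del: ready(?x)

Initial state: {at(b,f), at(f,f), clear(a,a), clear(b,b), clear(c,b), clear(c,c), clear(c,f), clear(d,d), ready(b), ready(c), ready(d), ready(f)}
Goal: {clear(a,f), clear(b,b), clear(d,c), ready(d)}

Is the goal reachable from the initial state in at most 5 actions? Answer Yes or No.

Yes

1. flip(c,d)  →  {at(b,f), at(f,f), clear(a,a), clear(b,b), clear(c,b), clear(c,f), clear(d,c), ready(b), ready(c), ready(d), ready(f)}
2. free(f)  →  {at(b,f), at(f,f), clear(a,a), clear(b,b), clear(c,b), clear(c,f), clear(d,c), clear(f,f), ready(b), ready(c), ready(d)}
3. flip(f,a)  →  {at(b,f), at(f,f), clear(a,f), clear(b,b), clear(c,b), clear(c,f), clear(d,c), ready(b), ready(c), ready(d)}
optimal plan length = 3; 3 ≤ 5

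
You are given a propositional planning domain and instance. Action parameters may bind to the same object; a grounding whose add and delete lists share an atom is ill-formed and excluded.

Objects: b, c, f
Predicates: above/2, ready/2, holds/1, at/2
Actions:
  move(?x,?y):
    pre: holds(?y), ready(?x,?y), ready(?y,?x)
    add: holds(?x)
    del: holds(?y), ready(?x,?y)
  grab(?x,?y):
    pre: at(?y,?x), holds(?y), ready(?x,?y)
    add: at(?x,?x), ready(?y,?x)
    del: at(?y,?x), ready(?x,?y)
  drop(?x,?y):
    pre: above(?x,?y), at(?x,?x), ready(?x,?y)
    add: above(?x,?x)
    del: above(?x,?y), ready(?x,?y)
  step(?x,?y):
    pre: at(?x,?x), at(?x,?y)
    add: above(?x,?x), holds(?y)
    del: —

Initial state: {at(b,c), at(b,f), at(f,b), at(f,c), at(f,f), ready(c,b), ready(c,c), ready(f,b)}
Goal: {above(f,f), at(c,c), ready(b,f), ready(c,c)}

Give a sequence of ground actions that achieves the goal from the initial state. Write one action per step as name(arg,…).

1. step(f,b)  →  {above(f,f), at(b,c), at(b,f), at(f,b), at(f,c), at(f,f), holds(b), ready(c,b), ready(c,c), ready(f,b)}
2. grab(c,b)  →  {above(f,f), at(b,f), at(c,c), at(f,b), at(f,c), at(f,f), holds(b), ready(b,c), ready(c,c), ready(f,b)}
3. grab(f,b)  →  {above(f,f), at(c,c), at(f,b), at(f,c), at(f,f), holds(b), ready(b,c), ready(b,f), ready(c,c)}

step(f,b); grab(c,b); grab(f,b)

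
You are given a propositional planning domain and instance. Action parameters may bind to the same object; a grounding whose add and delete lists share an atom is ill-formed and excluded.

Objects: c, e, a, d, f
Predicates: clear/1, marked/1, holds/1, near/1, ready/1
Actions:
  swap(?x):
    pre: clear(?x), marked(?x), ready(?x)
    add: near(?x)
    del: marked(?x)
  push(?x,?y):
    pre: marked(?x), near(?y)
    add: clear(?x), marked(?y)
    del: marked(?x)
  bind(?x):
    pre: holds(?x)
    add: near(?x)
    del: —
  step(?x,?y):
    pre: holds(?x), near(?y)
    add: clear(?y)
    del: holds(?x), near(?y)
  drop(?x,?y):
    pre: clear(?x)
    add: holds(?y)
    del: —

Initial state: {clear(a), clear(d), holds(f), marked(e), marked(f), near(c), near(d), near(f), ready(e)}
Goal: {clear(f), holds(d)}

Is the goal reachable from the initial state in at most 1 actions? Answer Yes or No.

No

1. push(f,c)  →  {clear(a), clear(d), clear(f), holds(f), marked(c), marked(e), near(c), near(d), near(f), ready(e)}
2. drop(a,d)  →  {clear(a), clear(d), clear(f), holds(d), holds(f), marked(c), marked(e), near(c), near(d), near(f), ready(e)}
optimal plan length = 2; 2 > 1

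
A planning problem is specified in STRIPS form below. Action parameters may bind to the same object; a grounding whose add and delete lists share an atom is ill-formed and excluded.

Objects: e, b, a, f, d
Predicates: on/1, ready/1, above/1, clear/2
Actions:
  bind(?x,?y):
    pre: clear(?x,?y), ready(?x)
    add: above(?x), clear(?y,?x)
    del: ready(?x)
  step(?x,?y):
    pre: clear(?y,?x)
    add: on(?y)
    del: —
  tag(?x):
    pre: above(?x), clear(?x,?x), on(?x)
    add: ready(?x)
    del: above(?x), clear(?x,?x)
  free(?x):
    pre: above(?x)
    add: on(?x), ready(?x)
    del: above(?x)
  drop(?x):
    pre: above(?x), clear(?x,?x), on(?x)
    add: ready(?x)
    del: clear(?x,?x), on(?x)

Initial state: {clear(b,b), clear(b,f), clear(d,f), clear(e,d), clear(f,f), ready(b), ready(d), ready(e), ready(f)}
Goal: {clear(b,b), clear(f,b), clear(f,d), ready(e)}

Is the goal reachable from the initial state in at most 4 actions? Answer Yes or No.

Yes

1. bind(b,f)  →  {above(b), clear(b,b), clear(b,f), clear(d,f), clear(e,d), clear(f,b), clear(f,f), ready(d), ready(e), ready(f)}
2. bind(d,f)  →  {above(b), above(d), clear(b,b), clear(b,f), clear(d,f), clear(e,d), clear(f,b), clear(f,d), clear(f,f), ready(e), ready(f)}
optimal plan length = 2; 2 ≤ 4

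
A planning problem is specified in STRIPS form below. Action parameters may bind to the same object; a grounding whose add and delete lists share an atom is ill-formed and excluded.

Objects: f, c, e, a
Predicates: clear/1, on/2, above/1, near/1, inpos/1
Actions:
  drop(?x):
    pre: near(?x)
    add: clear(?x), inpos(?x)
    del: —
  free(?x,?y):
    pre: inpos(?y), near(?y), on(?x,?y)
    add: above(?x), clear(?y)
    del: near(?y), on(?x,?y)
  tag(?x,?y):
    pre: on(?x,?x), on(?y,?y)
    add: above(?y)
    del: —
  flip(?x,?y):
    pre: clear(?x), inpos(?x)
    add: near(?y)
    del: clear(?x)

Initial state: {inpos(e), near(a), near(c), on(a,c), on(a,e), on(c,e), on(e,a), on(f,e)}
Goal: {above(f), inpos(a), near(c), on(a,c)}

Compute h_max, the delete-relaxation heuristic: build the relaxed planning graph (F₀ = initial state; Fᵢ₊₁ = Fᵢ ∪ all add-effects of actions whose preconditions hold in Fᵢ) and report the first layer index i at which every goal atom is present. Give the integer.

F0 = init (8 atoms)
F1 = F0 ∪ {clear(a), clear(c), inpos(a), inpos(c)}  (12 atoms)
F2 = F1 ∪ {above(a), above(e), near(e), near(f)}  (16 atoms)
F3 = F2 ∪ {above(c), above(f), clear(e), clear(f), inpos(f)}  (21 atoms)
goal ⊆ F3  ⇒  h_max = 3

3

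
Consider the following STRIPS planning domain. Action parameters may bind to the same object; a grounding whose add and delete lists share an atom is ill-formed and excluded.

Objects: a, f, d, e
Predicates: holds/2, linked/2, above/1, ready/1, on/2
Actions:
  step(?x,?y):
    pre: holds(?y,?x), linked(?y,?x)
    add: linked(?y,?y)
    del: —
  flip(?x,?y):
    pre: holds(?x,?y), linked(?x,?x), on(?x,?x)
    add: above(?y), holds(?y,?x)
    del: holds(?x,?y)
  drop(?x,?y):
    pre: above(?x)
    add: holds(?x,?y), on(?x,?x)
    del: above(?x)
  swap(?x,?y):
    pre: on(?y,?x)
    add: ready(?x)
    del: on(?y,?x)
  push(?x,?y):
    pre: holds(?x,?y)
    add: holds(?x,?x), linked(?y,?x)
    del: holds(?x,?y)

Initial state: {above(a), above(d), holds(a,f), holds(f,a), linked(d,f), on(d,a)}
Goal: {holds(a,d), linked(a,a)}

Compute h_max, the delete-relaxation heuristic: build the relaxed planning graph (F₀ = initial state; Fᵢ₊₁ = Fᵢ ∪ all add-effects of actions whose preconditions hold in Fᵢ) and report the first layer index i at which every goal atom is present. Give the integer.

2

F0 = init (6 atoms)
F1 = F0 ∪ {holds(a,a), holds(a,d), holds(a,e), holds(d,a), holds(d,d), holds(d,e), holds(d,f), holds(f,f), linked(a,f), linked(f,a), on(a,a), on(d,d), ready(a)}  (19 atoms)
F2 = F1 ∪ {linked(a,a), linked(a,d), linked(d,a), linked(d,d), linked(e,a), linked(e,d), linked(f,d), linked(f,f), ready(d)}  (28 atoms)
goal ⊆ F2  ⇒  h_max = 2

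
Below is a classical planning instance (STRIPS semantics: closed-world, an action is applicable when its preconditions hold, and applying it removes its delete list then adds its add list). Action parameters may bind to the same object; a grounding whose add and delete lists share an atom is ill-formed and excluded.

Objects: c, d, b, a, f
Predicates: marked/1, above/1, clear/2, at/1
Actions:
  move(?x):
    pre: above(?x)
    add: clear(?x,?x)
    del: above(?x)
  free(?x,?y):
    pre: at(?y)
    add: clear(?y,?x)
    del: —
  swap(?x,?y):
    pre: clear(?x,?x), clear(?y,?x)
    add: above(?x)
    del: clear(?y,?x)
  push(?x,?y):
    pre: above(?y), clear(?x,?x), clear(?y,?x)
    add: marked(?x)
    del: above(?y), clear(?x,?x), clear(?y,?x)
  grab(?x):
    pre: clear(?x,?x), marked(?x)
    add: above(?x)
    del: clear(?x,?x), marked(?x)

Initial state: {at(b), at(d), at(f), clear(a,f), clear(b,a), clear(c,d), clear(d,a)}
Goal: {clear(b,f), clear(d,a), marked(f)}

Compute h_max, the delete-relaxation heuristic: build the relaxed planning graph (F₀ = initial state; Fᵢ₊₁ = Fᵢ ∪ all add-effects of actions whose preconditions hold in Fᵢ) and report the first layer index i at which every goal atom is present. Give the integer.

F0 = init (7 atoms)
F1 = F0 ∪ {clear(b,b), clear(b,c), clear(b,d), clear(b,f), clear(d,b), clear(d,c), clear(d,d), clear(d,f), clear(f,a), clear(f,b), clear(f,c), clear(f,d), clear(f,f)}  (20 atoms)
F2 = F1 ∪ {above(b), above(d), above(f)}  (23 atoms)
F3 = F2 ∪ {marked(b), marked(d), marked(f)}  (26 atoms)
goal ⊆ F3  ⇒  h_max = 3

3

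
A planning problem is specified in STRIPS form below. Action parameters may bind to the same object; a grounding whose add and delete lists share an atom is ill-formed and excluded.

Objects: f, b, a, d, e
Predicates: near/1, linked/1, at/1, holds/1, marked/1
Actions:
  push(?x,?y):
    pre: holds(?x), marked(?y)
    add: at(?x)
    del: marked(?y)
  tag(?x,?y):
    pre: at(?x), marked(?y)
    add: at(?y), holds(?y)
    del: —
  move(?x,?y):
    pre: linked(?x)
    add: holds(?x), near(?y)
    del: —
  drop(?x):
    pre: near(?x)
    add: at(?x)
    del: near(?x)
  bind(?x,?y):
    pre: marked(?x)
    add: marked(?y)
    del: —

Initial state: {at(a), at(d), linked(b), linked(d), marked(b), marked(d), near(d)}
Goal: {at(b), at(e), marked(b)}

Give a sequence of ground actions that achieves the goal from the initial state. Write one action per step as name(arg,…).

tag(a,b); move(b,e); drop(e)

1. tag(a,b)  →  {at(a), at(b), at(d), holds(b), linked(b), linked(d), marked(b), marked(d), near(d)}
2. move(b,e)  →  {at(a), at(b), at(d), holds(b), linked(b), linked(d), marked(b), marked(d), near(d), near(e)}
3. drop(e)  →  {at(a), at(b), at(d), at(e), holds(b), linked(b), linked(d), marked(b), marked(d), near(d)}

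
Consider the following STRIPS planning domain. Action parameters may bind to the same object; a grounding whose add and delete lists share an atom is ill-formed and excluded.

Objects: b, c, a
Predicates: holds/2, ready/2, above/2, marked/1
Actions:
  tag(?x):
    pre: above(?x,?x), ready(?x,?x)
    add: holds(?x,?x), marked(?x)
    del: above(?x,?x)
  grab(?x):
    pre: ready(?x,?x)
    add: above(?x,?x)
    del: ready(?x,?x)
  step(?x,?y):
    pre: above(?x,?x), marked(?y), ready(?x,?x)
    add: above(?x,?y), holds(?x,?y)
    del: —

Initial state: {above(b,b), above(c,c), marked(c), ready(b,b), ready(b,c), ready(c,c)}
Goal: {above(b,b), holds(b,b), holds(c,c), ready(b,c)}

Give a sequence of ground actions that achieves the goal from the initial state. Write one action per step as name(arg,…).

tag(b); tag(c); grab(b)

1. tag(b)  →  {above(c,c), holds(b,b), marked(b), marked(c), ready(b,b), ready(b,c), ready(c,c)}
2. tag(c)  →  {holds(b,b), holds(c,c), marked(b), marked(c), ready(b,b), ready(b,c), ready(c,c)}
3. grab(b)  →  {above(b,b), holds(b,b), holds(c,c), marked(b), marked(c), ready(b,c), ready(c,c)}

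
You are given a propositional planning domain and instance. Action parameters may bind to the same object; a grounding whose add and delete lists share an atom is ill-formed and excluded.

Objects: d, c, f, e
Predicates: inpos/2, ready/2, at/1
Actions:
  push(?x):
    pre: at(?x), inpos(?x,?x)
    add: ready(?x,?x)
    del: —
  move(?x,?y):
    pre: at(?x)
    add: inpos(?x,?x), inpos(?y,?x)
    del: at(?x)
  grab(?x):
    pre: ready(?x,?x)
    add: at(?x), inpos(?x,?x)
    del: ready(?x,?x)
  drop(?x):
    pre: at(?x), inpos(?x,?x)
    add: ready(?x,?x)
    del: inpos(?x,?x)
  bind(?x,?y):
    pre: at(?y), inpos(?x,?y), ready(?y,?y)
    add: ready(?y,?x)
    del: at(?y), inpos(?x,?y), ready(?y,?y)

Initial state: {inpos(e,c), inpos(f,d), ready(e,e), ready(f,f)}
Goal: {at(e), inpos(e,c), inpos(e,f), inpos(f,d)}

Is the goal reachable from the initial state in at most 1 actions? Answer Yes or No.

No

1. grab(f)  →  {at(f), inpos(e,c), inpos(f,d), inpos(f,f), ready(e,e)}
2. move(f,e)  →  {inpos(e,c), inpos(e,f), inpos(f,d), inpos(f,f), ready(e,e)}
3. grab(e)  →  {at(e), inpos(e,c), inpos(e,e), inpos(e,f), inpos(f,d), inpos(f,f)}
optimal plan length = 3; 3 > 1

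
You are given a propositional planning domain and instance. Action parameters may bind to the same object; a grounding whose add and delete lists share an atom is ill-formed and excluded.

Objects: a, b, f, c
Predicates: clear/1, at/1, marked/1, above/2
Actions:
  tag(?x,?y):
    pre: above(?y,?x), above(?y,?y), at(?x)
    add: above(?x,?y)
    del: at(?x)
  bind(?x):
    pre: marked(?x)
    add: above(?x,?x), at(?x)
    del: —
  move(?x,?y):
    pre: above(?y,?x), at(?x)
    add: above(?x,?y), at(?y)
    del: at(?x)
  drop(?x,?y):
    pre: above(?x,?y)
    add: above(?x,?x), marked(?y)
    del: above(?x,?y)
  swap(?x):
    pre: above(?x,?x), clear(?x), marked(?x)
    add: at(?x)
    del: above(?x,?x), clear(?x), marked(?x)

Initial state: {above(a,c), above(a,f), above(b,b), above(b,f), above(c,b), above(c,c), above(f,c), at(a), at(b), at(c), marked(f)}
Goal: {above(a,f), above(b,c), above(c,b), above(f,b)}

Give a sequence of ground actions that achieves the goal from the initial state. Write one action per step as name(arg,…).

1. tag(b,c)  →  {above(a,c), above(a,f), above(b,b), above(b,c), above(b,f), above(c,b), above(c,c), above(f,c), at(a), at(c), marked(f)}
2. bind(f)  →  {above(a,c), above(a,f), above(b,b), above(b,c), above(b,f), above(c,b), above(c,c), above(f,c), above(f,f), at(a), at(c), at(f), marked(f)}
3. tag(f,b)  →  {above(a,c), above(a,f), above(b,b), above(b,c), above(b,f), above(c,b), above(c,c), above(f,b), above(f,c), above(f,f), at(a), at(c), marked(f)}

tag(b,c); bind(f); tag(f,b)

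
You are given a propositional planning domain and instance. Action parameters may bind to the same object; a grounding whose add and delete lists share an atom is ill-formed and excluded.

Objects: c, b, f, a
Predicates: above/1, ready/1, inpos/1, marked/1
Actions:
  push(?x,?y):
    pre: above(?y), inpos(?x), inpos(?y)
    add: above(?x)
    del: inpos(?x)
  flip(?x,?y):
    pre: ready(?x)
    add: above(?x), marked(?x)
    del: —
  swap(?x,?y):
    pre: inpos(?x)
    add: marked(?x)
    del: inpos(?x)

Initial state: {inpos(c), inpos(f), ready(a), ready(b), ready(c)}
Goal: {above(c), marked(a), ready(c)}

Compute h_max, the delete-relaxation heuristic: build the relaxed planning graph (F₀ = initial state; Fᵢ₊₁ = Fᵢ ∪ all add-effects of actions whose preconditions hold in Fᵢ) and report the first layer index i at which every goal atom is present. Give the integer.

1

F0 = init (5 atoms)
F1 = F0 ∪ {above(a), above(b), above(c), marked(a), marked(b), marked(c), marked(f)}  (12 atoms)
goal ⊆ F1  ⇒  h_max = 1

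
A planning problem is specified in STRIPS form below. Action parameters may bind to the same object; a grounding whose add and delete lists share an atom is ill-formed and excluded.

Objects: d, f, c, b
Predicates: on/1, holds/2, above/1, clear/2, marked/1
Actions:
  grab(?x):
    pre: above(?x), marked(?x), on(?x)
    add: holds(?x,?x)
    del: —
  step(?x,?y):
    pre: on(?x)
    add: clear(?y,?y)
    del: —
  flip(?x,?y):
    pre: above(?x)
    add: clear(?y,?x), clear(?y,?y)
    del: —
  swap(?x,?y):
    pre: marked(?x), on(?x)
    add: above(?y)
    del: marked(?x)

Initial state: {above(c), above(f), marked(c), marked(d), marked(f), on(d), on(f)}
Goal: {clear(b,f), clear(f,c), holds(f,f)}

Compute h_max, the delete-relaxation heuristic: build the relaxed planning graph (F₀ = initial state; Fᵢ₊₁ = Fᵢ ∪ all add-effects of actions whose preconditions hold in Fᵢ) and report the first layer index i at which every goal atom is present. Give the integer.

1

F0 = init (7 atoms)
F1 = F0 ∪ {above(b), above(d), clear(b,b), clear(b,c), clear(b,f), clear(c,c), clear(c,f), clear(d,c), clear(d,d), clear(d,f), clear(f,c), clear(f,f), holds(f,f)}  (20 atoms)
goal ⊆ F1  ⇒  h_max = 1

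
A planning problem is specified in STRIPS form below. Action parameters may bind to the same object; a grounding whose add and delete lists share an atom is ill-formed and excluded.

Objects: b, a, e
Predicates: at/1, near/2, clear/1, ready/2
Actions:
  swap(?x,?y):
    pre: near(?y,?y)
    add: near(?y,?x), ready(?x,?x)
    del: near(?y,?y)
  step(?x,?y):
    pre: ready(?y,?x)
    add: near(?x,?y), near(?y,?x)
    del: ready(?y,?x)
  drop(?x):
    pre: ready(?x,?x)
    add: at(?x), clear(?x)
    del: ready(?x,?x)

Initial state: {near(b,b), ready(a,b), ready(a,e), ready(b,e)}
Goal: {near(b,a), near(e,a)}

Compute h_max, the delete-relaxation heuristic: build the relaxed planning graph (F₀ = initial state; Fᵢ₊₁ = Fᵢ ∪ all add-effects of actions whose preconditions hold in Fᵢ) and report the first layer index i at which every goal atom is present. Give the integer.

1

F0 = init (4 atoms)
F1 = F0 ∪ {near(a,b), near(a,e), near(b,a), near(b,e), near(e,a), near(e,b), ready(a,a), ready(e,e)}  (12 atoms)
goal ⊆ F1  ⇒  h_max = 1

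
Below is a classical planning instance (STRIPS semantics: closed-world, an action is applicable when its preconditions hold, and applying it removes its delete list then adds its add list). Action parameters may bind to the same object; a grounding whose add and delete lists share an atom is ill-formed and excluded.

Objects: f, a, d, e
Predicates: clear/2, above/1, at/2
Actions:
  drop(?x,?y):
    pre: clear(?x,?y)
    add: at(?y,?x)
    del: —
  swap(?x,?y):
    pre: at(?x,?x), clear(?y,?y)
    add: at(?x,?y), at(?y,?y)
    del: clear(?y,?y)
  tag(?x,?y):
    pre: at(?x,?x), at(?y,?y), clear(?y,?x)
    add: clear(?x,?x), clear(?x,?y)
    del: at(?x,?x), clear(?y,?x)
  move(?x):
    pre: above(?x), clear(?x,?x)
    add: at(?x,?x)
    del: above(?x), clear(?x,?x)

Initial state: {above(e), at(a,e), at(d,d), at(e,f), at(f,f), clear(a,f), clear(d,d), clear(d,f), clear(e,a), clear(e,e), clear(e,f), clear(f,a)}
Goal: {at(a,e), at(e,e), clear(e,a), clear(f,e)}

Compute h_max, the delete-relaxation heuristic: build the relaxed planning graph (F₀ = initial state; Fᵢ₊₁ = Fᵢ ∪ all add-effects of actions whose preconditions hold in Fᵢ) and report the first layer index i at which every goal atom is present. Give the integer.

2

F0 = init (12 atoms)
F1 = F0 ∪ {at(a,f), at(d,e), at(e,e), at(f,a), at(f,d), at(f,e), clear(f,d), clear(f,f)}  (20 atoms)
F2 = F1 ∪ {at(d,f), at(e,d), clear(f,e)}  (23 atoms)
goal ⊆ F2  ⇒  h_max = 2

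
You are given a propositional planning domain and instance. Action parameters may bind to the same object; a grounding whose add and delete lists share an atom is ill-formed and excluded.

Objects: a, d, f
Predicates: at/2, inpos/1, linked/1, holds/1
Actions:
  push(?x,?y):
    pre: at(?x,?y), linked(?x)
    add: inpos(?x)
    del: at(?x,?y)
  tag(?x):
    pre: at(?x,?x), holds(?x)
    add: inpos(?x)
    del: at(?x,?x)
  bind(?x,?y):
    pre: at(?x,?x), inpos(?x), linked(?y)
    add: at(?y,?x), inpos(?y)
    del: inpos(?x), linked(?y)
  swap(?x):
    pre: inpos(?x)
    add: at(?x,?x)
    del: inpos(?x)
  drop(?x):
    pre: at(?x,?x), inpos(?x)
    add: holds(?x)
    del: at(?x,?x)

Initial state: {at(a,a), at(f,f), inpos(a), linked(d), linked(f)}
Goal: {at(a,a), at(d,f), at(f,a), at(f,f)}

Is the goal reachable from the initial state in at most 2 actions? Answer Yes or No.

1. bind(a,f)  →  {at(a,a), at(f,a), at(f,f), inpos(f), linked(d)}
2. bind(f,d)  →  {at(a,a), at(d,f), at(f,a), at(f,f), inpos(d)}
optimal plan length = 2; 2 ≤ 2

Yes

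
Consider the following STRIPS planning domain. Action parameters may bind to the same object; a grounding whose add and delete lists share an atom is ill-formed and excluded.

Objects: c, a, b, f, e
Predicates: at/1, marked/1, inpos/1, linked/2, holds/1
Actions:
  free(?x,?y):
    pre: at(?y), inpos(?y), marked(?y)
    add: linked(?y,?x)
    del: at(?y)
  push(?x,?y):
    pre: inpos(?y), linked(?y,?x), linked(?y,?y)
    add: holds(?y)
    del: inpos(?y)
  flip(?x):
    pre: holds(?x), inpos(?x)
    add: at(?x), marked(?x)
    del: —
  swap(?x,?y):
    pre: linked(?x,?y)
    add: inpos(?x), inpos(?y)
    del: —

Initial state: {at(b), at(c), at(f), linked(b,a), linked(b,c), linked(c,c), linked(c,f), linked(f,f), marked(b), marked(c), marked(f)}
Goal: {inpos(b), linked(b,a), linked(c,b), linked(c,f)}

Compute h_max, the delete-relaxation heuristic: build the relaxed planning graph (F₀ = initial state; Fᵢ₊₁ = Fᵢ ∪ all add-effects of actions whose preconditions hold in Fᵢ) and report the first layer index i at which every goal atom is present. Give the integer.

2

F0 = init (11 atoms)
F1 = F0 ∪ {inpos(a), inpos(b), inpos(c), inpos(f)}  (15 atoms)
F2 = F1 ∪ {holds(c), holds(f), linked(b,b), linked(b,e), linked(b,f), linked(c,a), linked(c,b), linked(c,e), linked(f,a), linked(f,b), linked(f,c), linked(f,e)}  (27 atoms)
goal ⊆ F2  ⇒  h_max = 2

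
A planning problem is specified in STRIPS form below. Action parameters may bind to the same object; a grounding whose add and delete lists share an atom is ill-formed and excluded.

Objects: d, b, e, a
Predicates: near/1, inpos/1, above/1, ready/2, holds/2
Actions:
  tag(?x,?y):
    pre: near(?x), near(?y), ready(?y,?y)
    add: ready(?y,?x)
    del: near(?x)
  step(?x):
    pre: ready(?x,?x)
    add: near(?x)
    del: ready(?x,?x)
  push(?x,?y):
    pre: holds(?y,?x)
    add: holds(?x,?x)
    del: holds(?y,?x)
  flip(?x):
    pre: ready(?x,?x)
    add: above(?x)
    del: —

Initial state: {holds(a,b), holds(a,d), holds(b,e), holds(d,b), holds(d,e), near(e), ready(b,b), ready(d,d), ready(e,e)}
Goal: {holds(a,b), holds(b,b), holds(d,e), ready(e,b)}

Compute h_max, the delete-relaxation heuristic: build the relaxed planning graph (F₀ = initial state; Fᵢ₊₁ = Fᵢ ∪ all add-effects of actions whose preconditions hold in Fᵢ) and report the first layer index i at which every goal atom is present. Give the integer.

2

F0 = init (9 atoms)
F1 = F0 ∪ {above(b), above(d), above(e), holds(b,b), holds(d,d), holds(e,e), near(b), near(d)}  (17 atoms)
F2 = F1 ∪ {ready(b,d), ready(b,e), ready(d,b), ready(d,e), ready(e,b), ready(e,d)}  (23 atoms)
goal ⊆ F2  ⇒  h_max = 2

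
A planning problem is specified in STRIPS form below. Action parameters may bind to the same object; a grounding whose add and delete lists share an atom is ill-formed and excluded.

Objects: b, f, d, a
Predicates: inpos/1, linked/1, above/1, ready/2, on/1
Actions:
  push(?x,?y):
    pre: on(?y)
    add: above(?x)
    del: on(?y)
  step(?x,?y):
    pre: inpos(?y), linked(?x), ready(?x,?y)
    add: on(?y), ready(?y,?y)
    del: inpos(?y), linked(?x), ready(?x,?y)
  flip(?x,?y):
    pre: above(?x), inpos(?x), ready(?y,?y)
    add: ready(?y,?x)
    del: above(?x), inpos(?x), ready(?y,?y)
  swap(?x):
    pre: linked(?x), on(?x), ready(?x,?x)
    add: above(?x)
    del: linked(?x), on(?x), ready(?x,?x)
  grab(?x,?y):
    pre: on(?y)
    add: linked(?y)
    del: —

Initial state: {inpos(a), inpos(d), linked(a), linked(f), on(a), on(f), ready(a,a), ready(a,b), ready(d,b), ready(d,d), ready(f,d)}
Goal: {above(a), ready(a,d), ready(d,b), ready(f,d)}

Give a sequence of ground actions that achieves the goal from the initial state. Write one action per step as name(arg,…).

push(d,f); push(a,a); flip(d,a)

1. push(d,f)  →  {above(d), inpos(a), inpos(d), linked(a), linked(f), on(a), ready(a,a), ready(a,b), ready(d,b), ready(d,d), ready(f,d)}
2. push(a,a)  →  {above(a), above(d), inpos(a), inpos(d), linked(a), linked(f), ready(a,a), ready(a,b), ready(d,b), ready(d,d), ready(f,d)}
3. flip(d,a)  →  {above(a), inpos(a), linked(a), linked(f), ready(a,b), ready(a,d), ready(d,b), ready(d,d), ready(f,d)}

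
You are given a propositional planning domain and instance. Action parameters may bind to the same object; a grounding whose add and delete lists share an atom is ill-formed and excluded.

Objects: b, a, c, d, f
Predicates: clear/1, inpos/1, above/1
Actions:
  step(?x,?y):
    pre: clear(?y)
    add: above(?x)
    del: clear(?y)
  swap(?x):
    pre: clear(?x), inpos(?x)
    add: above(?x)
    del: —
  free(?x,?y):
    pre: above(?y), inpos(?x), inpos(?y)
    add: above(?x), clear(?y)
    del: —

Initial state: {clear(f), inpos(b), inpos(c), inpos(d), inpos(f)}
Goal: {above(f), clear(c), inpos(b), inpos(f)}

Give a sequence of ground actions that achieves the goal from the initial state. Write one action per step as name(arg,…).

1. step(c,f)  →  {above(c), inpos(b), inpos(c), inpos(d), inpos(f)}
2. free(f,c)  →  {above(c), above(f), clear(c), inpos(b), inpos(c), inpos(d), inpos(f)}

step(c,f); free(f,c)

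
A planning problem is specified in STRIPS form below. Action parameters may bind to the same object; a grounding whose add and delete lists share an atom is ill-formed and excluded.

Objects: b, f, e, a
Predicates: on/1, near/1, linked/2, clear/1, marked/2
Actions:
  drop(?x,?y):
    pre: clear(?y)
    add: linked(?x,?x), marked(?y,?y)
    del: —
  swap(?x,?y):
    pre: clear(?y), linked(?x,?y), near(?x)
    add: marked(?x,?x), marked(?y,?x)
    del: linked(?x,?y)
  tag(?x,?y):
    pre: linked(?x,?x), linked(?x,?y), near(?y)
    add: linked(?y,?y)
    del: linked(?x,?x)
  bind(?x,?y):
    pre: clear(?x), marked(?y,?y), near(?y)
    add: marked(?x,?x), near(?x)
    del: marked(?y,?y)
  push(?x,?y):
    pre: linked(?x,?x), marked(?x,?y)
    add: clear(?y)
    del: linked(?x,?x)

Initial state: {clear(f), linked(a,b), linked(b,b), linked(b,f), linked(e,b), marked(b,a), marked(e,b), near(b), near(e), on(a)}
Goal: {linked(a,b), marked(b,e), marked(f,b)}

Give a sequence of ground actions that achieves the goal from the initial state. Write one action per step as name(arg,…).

swap(b,f); push(b,b); swap(e,b)

1. swap(b,f)  →  {clear(f), linked(a,b), linked(b,b), linked(e,b), marked(b,a), marked(b,b), marked(e,b), marked(f,b), near(b), near(e), on(a)}
2. push(b,b)  →  {clear(b), clear(f), linked(a,b), linked(e,b), marked(b,a), marked(b,b), marked(e,b), marked(f,b), near(b), near(e), on(a)}
3. swap(e,b)  →  {clear(b), clear(f), linked(a,b), marked(b,a), marked(b,b), marked(b,e), marked(e,b), marked(e,e), marked(f,b), near(b), near(e), on(a)}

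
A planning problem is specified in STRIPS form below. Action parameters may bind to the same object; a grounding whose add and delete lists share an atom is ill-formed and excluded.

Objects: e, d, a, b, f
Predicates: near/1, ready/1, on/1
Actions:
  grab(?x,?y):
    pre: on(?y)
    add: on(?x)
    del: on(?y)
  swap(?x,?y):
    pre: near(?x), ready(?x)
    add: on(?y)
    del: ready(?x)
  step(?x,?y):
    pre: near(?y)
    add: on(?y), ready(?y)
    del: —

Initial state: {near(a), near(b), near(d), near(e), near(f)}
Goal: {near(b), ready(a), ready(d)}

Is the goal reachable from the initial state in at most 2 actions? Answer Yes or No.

Yes

1. step(e,d)  →  {near(a), near(b), near(d), near(e), near(f), on(d), ready(d)}
2. step(e,a)  →  {near(a), near(b), near(d), near(e), near(f), on(a), on(d), ready(a), ready(d)}
optimal plan length = 2; 2 ≤ 2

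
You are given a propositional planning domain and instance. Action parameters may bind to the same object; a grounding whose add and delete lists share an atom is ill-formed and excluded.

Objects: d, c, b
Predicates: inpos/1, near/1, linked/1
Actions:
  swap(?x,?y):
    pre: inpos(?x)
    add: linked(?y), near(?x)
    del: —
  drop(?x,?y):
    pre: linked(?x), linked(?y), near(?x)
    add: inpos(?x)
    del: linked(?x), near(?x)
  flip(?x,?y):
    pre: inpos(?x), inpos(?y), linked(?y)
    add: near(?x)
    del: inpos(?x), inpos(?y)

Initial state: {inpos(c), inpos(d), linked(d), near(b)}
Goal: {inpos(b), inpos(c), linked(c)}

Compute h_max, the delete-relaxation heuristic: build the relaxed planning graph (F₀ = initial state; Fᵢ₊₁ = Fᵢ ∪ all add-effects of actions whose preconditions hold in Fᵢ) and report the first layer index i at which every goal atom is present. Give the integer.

2

F0 = init (4 atoms)
F1 = F0 ∪ {linked(b), linked(c), near(c), near(d)}  (8 atoms)
F2 = F1 ∪ {inpos(b)}  (9 atoms)
goal ⊆ F2  ⇒  h_max = 2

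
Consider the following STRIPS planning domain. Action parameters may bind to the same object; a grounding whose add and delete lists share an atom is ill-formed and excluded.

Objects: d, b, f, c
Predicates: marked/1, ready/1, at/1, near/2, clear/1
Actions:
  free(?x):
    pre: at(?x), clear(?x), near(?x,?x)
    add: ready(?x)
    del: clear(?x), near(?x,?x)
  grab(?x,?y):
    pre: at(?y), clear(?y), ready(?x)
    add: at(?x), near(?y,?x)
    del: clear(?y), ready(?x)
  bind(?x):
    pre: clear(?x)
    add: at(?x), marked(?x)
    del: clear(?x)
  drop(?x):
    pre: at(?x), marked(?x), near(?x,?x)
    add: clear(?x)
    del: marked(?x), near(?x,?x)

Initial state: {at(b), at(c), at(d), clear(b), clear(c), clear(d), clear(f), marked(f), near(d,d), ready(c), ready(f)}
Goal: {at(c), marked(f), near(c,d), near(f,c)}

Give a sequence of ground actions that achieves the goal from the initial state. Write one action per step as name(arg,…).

1. free(d)  →  {at(b), at(c), at(d), clear(b), clear(c), clear(f), marked(f), ready(c), ready(d), ready(f)}
2. grab(d,c)  →  {at(b), at(c), at(d), clear(b), clear(f), marked(f), near(c,d), ready(c), ready(f)}
3. grab(f,b)  →  {at(b), at(c), at(d), at(f), clear(f), marked(f), near(b,f), near(c,d), ready(c)}
4. grab(c,f)  →  {at(b), at(c), at(d), at(f), marked(f), near(b,f), near(c,d), near(f,c)}

free(d); grab(d,c); grab(f,b); grab(c,f)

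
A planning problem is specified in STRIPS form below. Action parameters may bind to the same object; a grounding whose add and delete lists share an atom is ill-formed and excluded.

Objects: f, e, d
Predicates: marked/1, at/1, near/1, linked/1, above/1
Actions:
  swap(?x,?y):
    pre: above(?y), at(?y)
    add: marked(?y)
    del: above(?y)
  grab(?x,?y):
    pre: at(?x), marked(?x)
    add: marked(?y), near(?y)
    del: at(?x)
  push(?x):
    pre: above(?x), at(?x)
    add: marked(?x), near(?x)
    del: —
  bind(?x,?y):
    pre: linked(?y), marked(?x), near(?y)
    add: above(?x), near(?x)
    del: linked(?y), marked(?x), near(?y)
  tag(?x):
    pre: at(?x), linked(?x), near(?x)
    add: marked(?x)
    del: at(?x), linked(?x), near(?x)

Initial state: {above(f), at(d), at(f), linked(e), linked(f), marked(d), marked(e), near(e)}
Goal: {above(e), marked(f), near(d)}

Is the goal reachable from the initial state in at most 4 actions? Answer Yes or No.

1. grab(d,f)  →  {above(f), at(f), linked(e), linked(f), marked(d), marked(e), marked(f), near(e), near(f)}
2. grab(f,d)  →  {above(f), linked(e), linked(f), marked(d), marked(e), marked(f), near(d), near(e), near(f)}
3. bind(e,f)  →  {above(e), above(f), linked(e), marked(d), marked(f), near(d), near(e)}
optimal plan length = 3; 3 ≤ 4

Yes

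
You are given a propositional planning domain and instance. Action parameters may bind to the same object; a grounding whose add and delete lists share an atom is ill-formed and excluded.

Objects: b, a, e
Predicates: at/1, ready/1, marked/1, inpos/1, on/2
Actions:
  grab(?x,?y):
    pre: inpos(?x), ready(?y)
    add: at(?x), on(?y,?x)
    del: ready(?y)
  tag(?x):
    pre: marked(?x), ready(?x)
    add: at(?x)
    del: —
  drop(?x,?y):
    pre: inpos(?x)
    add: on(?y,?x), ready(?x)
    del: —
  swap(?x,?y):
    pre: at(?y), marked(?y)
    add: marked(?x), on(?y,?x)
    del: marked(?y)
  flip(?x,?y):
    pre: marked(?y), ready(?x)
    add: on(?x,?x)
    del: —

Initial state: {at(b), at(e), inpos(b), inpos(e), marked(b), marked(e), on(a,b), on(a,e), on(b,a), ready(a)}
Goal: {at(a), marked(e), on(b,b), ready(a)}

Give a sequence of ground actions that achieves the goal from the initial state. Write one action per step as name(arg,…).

drop(b,b); swap(a,b); tag(a)

1. drop(b,b)  →  {at(b), at(e), inpos(b), inpos(e), marked(b), marked(e), on(a,b), on(a,e), on(b,a), on(b,b), ready(a), ready(b)}
2. swap(a,b)  →  {at(b), at(e), inpos(b), inpos(e), marked(a), marked(e), on(a,b), on(a,e), on(b,a), on(b,b), ready(a), ready(b)}
3. tag(a)  →  {at(a), at(b), at(e), inpos(b), inpos(e), marked(a), marked(e), on(a,b), on(a,e), on(b,a), on(b,b), ready(a), ready(b)}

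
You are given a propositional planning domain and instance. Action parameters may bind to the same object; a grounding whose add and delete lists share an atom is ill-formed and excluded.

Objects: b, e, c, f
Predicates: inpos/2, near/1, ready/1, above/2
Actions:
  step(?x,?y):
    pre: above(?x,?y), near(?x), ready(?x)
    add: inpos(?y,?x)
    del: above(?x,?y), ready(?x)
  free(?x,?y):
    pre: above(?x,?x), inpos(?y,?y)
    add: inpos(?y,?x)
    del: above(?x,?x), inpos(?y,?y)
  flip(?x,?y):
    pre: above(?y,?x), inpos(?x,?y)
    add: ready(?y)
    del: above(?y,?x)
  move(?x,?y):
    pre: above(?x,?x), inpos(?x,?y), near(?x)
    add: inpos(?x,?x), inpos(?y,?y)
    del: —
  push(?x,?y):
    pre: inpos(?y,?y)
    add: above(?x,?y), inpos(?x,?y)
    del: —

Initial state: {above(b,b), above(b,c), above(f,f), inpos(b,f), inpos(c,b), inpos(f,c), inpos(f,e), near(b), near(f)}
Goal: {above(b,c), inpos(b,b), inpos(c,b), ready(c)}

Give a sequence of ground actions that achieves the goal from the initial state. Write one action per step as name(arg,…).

move(b,f); push(c,f); flip(f,c)

1. move(b,f)  →  {above(b,b), above(b,c), above(f,f), inpos(b,b), inpos(b,f), inpos(c,b), inpos(f,c), inpos(f,e), inpos(f,f), near(b), near(f)}
2. push(c,f)  →  {above(b,b), above(b,c), above(c,f), above(f,f), inpos(b,b), inpos(b,f), inpos(c,b), inpos(c,f), inpos(f,c), inpos(f,e), inpos(f,f), near(b), near(f)}
3. flip(f,c)  →  {above(b,b), above(b,c), above(f,f), inpos(b,b), inpos(b,f), inpos(c,b), inpos(c,f), inpos(f,c), inpos(f,e), inpos(f,f), near(b), near(f), ready(c)}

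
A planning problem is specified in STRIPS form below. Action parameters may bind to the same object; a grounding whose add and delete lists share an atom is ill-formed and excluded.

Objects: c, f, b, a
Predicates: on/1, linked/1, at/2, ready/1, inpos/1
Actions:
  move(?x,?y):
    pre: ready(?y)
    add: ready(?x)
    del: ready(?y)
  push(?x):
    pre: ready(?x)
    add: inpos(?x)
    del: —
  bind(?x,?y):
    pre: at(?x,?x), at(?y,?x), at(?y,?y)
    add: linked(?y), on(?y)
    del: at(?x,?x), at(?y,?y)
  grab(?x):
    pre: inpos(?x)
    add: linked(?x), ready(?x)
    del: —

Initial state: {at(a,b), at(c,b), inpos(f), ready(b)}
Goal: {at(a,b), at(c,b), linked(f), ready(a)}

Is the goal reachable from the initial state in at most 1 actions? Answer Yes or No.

No

1. move(a,b)  →  {at(a,b), at(c,b), inpos(f), ready(a)}
2. grab(f)  →  {at(a,b), at(c,b), inpos(f), linked(f), ready(a), ready(f)}
optimal plan length = 2; 2 > 1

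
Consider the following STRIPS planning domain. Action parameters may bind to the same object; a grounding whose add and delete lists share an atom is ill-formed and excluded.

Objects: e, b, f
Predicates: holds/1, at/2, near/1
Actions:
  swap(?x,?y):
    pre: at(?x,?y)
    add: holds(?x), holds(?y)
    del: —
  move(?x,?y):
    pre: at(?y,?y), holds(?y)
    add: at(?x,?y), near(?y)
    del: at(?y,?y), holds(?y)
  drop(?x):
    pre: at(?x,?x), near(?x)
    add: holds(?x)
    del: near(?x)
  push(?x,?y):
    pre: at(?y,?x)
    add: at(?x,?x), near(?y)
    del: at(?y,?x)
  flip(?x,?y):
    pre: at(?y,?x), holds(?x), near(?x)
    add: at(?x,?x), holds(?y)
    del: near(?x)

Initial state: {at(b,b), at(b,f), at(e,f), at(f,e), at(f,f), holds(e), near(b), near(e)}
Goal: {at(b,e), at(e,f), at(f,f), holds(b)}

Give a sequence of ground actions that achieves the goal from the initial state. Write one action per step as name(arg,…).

swap(b,b); push(e,f); move(b,e)

1. swap(b,b)  →  {at(b,b), at(b,f), at(e,f), at(f,e), at(f,f), holds(b), holds(e), near(b), near(e)}
2. push(e,f)  →  {at(b,b), at(b,f), at(e,e), at(e,f), at(f,f), holds(b), holds(e), near(b), near(e), near(f)}
3. move(b,e)  →  {at(b,b), at(b,e), at(b,f), at(e,f), at(f,f), holds(b), near(b), near(e), near(f)}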